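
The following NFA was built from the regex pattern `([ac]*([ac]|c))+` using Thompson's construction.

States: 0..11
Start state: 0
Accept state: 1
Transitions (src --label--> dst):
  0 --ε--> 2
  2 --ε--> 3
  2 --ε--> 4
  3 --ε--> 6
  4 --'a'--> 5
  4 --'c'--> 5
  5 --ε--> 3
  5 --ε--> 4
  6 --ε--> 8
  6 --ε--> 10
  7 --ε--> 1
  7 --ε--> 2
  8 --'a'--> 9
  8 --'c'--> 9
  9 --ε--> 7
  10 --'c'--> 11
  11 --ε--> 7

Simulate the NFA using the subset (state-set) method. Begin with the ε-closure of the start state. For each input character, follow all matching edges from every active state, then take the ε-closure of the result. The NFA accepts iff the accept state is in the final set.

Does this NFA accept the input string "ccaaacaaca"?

Answer: ACCEPT

Steps:
S₀ = ε-closure({0}) = {0,2,3,4,6,8,10}
'c' @ 1: {1,2,3,4,5,6,7,8,9,10,11}  [accepting]
'c' @ 2: {1,2,3,4,5,6,7,8,9,10,11}  [accepting]
'a' @ 3: {1,2,3,4,5,6,7,8,9,10}  [accepting]
'a' @ 4: {1,2,3,4,5,6,7,8,9,10}  [accepting]
'a' @ 5: {1,2,3,4,5,6,7,8,9,10}  [accepting]
'c' @ 6: {1,2,3,4,5,6,7,8,9,10,11}  [accepting]
'a' @ 7: {1,2,3,4,5,6,7,8,9,10}  [accepting]
'a' @ 8: {1,2,3,4,5,6,7,8,9,10}  [accepting]
'c' @ 9: {1,2,3,4,5,6,7,8,9,10,11}  [accepting]
'a' @ 10: {1,2,3,4,5,6,7,8,9,10}  [accepting]
after full input: {1,2,3,4,5,6,7,8,9,10}  (accept=1 in)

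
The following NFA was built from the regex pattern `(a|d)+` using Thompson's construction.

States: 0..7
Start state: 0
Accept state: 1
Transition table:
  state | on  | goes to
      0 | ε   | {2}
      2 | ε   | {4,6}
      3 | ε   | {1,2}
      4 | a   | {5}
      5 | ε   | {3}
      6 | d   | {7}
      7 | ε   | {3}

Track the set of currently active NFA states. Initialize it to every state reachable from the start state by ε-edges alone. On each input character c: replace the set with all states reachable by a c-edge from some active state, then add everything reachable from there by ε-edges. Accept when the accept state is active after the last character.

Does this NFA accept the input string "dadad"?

initial (ε-close {0}): {0,2,4,6}
'd' @ 1: {1,2,3,4,6,7}  ✓accept
'a' @ 2: {1,2,3,4,5,6}  ✓accept
'd' @ 3: {1,2,3,4,6,7}  ✓accept
'a' @ 4: {1,2,3,4,5,6}  ✓accept
'd' @ 5: {1,2,3,4,6,7}  ✓accept
final: {1,2,3,4,6,7}; accept 1 in set

Answer: ACCEPT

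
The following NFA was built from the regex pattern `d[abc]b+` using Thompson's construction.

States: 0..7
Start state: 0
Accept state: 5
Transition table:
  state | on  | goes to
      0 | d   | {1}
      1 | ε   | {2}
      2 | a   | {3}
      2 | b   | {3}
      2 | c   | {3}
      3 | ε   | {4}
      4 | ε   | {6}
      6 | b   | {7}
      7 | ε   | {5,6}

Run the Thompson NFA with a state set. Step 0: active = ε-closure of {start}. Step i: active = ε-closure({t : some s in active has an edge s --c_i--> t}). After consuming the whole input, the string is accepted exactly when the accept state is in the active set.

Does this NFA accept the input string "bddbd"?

Answer: REJECT

Steps:
start: ε-closure({0}) = {0}
'b' @ 1: {}  — state set empty
rest 'ddbd' ignored (set empty)
end set {} — state 5 not in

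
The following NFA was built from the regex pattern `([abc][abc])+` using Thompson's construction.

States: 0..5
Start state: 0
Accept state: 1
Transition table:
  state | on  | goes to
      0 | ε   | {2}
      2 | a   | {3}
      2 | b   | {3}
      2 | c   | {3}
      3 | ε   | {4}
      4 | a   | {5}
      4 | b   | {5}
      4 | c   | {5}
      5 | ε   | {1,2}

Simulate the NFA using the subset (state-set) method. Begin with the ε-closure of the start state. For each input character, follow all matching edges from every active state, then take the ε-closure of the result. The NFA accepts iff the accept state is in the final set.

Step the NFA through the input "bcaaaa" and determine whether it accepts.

Answer: ACCEPT

Derivation:
start: ε-closure({0}) = {0,2}
'b' @ 1: {3,4}
'c' @ 2: {1,2,5}  (accept∈set)
'a' @ 3: {3,4}
'a' @ 4: {1,2,5}  (accept∈set)
'a' @ 5: {3,4}
'a' @ 6: {1,2,5}  (accept∈set)
end set {1,2,5} — state 1 in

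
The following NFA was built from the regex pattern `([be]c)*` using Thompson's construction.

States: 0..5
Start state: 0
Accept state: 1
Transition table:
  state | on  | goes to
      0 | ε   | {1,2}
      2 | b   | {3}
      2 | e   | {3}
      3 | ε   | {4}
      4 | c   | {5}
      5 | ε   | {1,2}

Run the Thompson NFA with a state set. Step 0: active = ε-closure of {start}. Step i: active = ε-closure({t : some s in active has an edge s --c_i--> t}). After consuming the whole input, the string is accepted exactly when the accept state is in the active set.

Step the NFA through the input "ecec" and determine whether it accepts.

Answer: ACCEPT

Derivation:
start: ε-closure({0}) = {0,1,2}
'e' @ 1: {3,4}
'c' @ 2: {1,2,5}  (accept∈set)
'e' @ 3: {3,4}
'c' @ 4: {1,2,5}  (accept∈set)
end set {1,2,5} — state 1 in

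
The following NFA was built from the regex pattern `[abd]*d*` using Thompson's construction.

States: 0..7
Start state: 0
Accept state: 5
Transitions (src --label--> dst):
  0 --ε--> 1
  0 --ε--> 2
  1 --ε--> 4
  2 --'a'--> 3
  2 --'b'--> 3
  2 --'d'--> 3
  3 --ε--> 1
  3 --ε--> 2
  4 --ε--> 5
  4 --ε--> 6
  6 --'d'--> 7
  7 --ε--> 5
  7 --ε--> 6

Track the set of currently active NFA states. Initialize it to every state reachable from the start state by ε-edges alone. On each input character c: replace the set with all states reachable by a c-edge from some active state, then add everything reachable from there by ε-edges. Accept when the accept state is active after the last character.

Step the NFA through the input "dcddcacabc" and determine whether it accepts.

Answer: REJECT

Steps:
initial (ε-close {0}): {0,1,2,4,5,6}
'd' @ 1: {1,2,3,4,5,6,7}  ✓accept
'c' @ 2: {}  — state set empty
rest 'ddcacabc' ignored (set empty)
final: {}; accept 5 not in set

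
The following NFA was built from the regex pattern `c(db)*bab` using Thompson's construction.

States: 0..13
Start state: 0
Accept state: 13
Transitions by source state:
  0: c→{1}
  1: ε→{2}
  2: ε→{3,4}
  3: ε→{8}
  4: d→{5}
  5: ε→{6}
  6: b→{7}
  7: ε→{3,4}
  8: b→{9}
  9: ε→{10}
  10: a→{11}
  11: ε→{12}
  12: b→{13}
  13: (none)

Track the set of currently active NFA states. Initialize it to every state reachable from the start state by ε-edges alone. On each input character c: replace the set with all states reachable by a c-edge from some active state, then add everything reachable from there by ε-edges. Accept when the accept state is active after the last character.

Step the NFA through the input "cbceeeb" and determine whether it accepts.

start: ε-closure({0}) = {0}
'c' @ 1: {1,2,3,4,8}
'b' @ 2: {9,10}
'c' @ 3: {}  — state set empty
rest 'eeeb' ignored (set empty)
after full input: {}  (accept=13 not in)

Answer: REJECT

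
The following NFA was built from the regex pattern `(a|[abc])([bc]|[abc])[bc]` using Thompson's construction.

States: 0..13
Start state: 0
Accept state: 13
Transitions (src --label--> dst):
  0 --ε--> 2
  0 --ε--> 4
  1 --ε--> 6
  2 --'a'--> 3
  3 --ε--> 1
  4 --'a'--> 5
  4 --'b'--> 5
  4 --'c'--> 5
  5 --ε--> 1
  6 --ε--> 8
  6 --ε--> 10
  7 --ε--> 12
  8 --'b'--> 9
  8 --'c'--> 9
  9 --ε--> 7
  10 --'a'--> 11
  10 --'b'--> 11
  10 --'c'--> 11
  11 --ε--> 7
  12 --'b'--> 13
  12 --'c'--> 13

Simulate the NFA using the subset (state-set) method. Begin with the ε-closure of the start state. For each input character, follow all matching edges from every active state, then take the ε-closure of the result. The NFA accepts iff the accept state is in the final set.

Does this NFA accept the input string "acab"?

S₀ = ε-closure({0}) = {0,2,4}
'a' @ 1: {1,3,5,6,8,10}
'c' @ 2: {7,9,11,12}
'a' @ 3: {}  — state set empty
rest 'b' ignored (set empty)
final: {}; accept 13 not in set

Answer: REJECT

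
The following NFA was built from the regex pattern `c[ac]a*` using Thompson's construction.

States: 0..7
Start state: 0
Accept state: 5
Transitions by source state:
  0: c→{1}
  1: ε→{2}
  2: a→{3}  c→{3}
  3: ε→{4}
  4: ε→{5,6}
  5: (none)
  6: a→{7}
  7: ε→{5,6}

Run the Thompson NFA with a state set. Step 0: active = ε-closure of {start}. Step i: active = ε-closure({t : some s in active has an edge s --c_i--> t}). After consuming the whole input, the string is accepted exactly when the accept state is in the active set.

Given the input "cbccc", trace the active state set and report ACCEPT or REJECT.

Answer: REJECT

Steps:
start: ε-closure({0}) = {0}
'c' @ 1: {1,2}
'b' @ 2: {}  — state set empty
rest 'ccc' ignored (set empty)
final: {}; accept 5 not in set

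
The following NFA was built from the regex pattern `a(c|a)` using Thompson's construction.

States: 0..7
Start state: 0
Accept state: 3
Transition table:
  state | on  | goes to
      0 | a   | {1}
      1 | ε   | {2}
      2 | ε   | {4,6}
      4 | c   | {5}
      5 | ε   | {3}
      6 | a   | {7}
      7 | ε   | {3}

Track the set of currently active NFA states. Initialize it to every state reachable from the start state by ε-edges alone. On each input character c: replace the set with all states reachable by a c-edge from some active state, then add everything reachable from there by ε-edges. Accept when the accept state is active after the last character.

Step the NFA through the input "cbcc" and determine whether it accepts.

Answer: REJECT

Trace:
S₀ = ε-closure({0}) = {0}
'c' @ 1: {}  — dead — no transitions
rest 'bcc' ignored (set empty)
final: {}; accept 3 not in set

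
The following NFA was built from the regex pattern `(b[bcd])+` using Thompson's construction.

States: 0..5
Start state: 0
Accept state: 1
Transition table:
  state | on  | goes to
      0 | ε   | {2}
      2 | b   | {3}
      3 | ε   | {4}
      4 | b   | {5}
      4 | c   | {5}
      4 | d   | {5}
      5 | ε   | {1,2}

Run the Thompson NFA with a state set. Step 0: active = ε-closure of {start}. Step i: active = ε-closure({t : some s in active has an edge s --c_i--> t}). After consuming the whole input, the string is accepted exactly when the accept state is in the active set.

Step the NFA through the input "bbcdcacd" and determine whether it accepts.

Answer: REJECT

Steps:
start: ε-closure({0}) = {0,2}
'b' @ 1: {3,4}
'b' @ 2: {1,2,5}  (accept∈set)
'c' @ 3: {}  — dead — no transitions
rest 'dcacd' ignored (set empty)
after full input: {}  (accept=1 not in)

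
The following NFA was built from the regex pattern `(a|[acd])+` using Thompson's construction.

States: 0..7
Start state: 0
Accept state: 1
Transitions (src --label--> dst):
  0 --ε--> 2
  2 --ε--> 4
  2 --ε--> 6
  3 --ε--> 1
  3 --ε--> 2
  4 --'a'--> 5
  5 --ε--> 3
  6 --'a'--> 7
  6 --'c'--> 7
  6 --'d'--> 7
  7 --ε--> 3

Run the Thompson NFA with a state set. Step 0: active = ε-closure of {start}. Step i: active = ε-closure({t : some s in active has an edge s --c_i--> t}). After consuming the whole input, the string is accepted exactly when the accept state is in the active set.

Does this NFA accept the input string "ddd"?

Answer: ACCEPT

Steps:
initial (ε-close {0}): {0,2,4,6}
'd' @ 1: {1,2,3,4,6,7}  ✓accept
'd' @ 2: {1,2,3,4,6,7}  ✓accept
'd' @ 3: {1,2,3,4,6,7}  ✓accept
final: {1,2,3,4,6,7}; accept 1 in set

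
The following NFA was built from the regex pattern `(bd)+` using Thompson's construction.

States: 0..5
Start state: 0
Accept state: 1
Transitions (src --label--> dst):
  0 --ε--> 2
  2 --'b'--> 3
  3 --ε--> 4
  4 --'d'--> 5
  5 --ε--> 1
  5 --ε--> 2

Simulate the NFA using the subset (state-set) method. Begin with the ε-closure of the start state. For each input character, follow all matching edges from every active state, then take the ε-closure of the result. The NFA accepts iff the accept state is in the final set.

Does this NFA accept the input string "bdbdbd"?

Answer: ACCEPT

Derivation:
start: ε-closure({0}) = {0,2}
'b' @ 1: {3,4}
'd' @ 2: {1,2,5}  (accept∈set)
'b' @ 3: {3,4}
'd' @ 4: {1,2,5}  (accept∈set)
'b' @ 5: {3,4}
'd' @ 6: {1,2,5}  (accept∈set)
end set {1,2,5} — state 1 in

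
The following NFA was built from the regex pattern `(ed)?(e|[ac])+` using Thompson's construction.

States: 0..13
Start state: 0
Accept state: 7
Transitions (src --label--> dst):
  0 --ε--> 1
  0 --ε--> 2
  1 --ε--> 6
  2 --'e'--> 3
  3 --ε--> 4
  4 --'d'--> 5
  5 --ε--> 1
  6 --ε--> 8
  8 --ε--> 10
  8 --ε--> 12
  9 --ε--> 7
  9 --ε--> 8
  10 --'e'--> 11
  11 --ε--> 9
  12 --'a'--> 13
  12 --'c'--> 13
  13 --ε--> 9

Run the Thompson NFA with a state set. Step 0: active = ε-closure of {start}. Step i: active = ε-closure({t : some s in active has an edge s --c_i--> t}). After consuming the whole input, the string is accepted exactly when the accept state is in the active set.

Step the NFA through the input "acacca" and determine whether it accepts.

Answer: ACCEPT

Steps:
initial (ε-close {0}): {0,1,2,6,8,10,12}
'a' @ 1: {7,8,9,10,12,13}  ✓accept
'c' @ 2: {7,8,9,10,12,13}  ✓accept
'a' @ 3: {7,8,9,10,12,13}  ✓accept
'c' @ 4: {7,8,9,10,12,13}  ✓accept
'c' @ 5: {7,8,9,10,12,13}  ✓accept
'a' @ 6: {7,8,9,10,12,13}  ✓accept
end set {7,8,9,10,12,13} — state 7 in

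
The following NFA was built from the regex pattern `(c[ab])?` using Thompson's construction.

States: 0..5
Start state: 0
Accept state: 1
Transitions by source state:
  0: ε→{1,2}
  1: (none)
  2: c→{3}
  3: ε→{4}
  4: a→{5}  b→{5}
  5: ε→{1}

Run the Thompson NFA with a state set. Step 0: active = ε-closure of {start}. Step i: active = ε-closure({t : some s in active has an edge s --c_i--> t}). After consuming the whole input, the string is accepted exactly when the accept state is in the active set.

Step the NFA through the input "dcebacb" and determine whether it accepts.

Answer: REJECT

Steps:
S₀ = ε-closure({0}) = {0,1,2}
'd' @ 1: {}  — dead — no transitions
rest 'cebacb' ignored (set empty)
after full input: {}  (accept=1 not in)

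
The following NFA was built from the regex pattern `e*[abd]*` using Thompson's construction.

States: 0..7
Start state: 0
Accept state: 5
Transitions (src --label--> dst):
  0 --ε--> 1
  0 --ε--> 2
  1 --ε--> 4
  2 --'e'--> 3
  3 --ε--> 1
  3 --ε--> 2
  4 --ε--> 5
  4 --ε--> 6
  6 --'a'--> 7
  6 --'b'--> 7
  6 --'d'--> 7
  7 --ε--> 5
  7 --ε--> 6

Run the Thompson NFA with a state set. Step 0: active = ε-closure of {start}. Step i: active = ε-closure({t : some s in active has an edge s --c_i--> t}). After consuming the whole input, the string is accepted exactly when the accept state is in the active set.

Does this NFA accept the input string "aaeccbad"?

Answer: REJECT

Steps:
initial (ε-close {0}): {0,1,2,4,5,6}
'a' @ 1: {5,6,7}  [accepting]
'a' @ 2: {5,6,7}  [accepting]
'e' @ 3: {}  — dead — no transitions
rest 'ccbad' ignored (set empty)
after full input: {}  (accept=5 not in)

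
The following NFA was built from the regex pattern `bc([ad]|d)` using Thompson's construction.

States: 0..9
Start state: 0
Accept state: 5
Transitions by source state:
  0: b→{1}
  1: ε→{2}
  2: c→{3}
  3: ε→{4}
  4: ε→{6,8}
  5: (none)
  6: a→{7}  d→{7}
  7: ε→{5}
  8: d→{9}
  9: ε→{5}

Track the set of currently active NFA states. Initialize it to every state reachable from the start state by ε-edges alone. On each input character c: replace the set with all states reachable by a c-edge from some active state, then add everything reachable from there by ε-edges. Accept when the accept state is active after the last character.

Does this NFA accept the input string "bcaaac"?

Answer: REJECT

Derivation:
initial (ε-close {0}): {0}
'b' @ 1: {1,2}
'c' @ 2: {3,4,6,8}
'a' @ 3: {5,7}  ✓accept
'a' @ 4: {}  — dead — no transitions
rest 'ac' ignored (set empty)
after full input: {}  (accept=5 not in)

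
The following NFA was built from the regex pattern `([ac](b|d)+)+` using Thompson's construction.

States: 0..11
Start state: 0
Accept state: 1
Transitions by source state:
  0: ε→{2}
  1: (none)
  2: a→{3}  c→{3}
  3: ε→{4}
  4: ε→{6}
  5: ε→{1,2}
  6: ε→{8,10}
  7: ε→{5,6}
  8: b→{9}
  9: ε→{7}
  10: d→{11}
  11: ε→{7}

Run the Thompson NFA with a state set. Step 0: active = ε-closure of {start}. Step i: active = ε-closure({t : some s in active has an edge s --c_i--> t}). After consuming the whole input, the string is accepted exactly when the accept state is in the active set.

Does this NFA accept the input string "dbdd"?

Answer: REJECT

Derivation:
initial (ε-close {0}): {0,2}
'd' @ 1: {}  — state set empty
rest 'bdd' ignored (set empty)
end set {} — state 1 not in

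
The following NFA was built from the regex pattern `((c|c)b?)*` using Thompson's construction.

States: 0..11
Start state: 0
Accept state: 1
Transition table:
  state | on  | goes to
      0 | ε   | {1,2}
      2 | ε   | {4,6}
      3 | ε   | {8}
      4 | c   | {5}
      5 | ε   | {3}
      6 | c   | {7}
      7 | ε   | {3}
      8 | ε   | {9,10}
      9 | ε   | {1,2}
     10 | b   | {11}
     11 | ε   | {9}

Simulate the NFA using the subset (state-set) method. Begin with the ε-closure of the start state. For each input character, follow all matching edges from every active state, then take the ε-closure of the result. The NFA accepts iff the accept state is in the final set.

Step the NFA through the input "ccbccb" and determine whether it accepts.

Answer: ACCEPT

Steps:
S₀ = ε-closure({0}) = {0,1,2,4,6}
'c' @ 1: {1,2,3,4,5,6,7,8,9,10}  ✓accept
'c' @ 2: {1,2,3,4,5,6,7,8,9,10}  ✓accept
'b' @ 3: {1,2,4,6,9,11}  ✓accept
'c' @ 4: {1,2,3,4,5,6,7,8,9,10}  ✓accept
'c' @ 5: {1,2,3,4,5,6,7,8,9,10}  ✓accept
'b' @ 6: {1,2,4,6,9,11}  ✓accept
final: {1,2,4,6,9,11}; accept 1 in set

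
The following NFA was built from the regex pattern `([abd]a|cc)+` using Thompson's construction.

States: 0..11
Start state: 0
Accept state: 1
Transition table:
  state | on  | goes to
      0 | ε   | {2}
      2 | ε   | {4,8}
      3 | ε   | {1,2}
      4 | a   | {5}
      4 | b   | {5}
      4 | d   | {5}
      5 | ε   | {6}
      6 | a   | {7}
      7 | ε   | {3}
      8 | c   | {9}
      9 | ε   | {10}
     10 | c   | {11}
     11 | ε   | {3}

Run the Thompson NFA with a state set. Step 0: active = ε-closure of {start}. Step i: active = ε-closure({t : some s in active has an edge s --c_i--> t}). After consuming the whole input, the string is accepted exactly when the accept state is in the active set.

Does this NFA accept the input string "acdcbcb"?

S₀ = ε-closure({0}) = {0,2,4,8}
'a' @ 1: {5,6}
'c' @ 2: {}  — state set empty
rest 'dcbcb' ignored (set empty)
end set {} — state 1 not in

Answer: REJECT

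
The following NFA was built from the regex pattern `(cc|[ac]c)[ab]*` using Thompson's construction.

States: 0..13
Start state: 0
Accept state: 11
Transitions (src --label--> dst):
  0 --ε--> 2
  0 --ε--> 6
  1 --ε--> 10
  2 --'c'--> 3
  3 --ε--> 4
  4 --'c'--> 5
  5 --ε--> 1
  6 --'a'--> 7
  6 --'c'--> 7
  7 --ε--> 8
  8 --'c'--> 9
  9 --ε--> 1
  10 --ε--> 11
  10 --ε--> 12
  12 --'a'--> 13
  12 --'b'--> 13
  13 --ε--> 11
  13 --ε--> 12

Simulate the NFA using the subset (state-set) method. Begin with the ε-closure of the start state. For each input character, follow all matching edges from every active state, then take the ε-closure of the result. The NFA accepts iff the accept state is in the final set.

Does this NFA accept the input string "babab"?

start: ε-closure({0}) = {0,2,6}
'b' @ 1: {}  — no active states
rest 'abab' ignored (set empty)
after full input: {}  (accept=11 not in)

Answer: REJECT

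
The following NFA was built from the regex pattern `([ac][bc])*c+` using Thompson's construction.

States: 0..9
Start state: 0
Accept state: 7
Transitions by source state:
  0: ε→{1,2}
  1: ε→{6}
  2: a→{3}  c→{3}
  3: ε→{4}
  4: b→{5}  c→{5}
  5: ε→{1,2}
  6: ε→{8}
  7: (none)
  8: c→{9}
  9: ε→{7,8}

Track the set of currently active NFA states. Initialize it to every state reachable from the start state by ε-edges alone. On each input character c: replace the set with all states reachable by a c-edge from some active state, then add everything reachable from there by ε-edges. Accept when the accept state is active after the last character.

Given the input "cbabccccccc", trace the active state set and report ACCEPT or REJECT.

start: ε-closure({0}) = {0,1,2,6,8}
'c' @ 1: {3,4,7,8,9}  ✓accept
'b' @ 2: {1,2,5,6,8}
'a' @ 3: {3,4}
'b' @ 4: {1,2,5,6,8}
'c' @ 5: {3,4,7,8,9}  ✓accept
'c' @ 6: {1,2,5,6,7,8,9}  ✓accept
'c' @ 7: {3,4,7,8,9}  ✓accept
'c' @ 8: {1,2,5,6,7,8,9}  ✓accept
'c' @ 9: {3,4,7,8,9}  ✓accept
'c' @ 10: {1,2,5,6,7,8,9}  ✓accept
'c' @ 11: {3,4,7,8,9}  ✓accept
final: {3,4,7,8,9}; accept 7 in set

Answer: ACCEPT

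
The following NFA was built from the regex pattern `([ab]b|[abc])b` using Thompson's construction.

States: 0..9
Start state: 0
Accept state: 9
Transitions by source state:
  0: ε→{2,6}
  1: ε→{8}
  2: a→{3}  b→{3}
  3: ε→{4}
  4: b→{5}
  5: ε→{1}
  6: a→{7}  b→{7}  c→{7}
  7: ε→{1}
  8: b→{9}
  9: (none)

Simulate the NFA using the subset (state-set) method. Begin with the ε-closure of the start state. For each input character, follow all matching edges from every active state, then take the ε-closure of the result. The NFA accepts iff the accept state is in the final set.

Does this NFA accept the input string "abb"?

Answer: ACCEPT

Trace:
S₀ = ε-closure({0}) = {0,2,6}
'a' @ 1: {1,3,4,7,8}
'b' @ 2: {1,5,8,9}  ✓accept
'b' @ 3: {9}  ✓accept
after full input: {9}  (accept=9 in)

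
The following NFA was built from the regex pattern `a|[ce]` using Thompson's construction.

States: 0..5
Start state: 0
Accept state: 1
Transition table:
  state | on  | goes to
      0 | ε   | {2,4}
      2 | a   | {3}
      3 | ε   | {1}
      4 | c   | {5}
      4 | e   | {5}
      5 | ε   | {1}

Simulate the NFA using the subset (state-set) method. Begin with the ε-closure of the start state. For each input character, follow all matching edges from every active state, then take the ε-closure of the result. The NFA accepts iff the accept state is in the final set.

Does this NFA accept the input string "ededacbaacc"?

S₀ = ε-closure({0}) = {0,2,4}
'e' @ 1: {1,5}  [accepting]
'd' @ 2: {}  — no active states
rest 'edacbaacc' ignored (set empty)
end set {} — state 1 not in

Answer: REJECT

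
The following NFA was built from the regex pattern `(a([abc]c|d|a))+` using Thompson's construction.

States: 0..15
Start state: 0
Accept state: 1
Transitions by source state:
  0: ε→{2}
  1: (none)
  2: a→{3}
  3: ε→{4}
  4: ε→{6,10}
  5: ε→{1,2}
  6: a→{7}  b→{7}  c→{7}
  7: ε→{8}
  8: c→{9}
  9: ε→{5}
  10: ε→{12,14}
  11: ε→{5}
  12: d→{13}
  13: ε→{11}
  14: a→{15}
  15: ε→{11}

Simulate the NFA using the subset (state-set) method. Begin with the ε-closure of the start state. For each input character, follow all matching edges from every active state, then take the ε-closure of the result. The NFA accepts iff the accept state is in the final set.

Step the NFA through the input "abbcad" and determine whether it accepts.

start: ε-closure({0}) = {0,2}
'a' @ 1: {3,4,6,10,12,14}
'b' @ 2: {7,8}
'b' @ 3: {}  — no active states
rest 'cad' ignored (set empty)
end set {} — state 1 not in

Answer: REJECT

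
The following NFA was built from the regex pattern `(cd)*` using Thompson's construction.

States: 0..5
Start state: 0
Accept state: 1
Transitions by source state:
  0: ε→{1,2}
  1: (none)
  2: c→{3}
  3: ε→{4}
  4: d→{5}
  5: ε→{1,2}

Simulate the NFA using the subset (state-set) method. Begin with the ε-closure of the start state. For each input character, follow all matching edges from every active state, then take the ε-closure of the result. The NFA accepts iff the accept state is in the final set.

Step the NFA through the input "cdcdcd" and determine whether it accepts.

initial (ε-close {0}): {0,1,2}
'c' @ 1: {3,4}
'd' @ 2: {1,2,5}  [accepting]
'c' @ 3: {3,4}
'd' @ 4: {1,2,5}  [accepting]
'c' @ 5: {3,4}
'd' @ 6: {1,2,5}  [accepting]
end set {1,2,5} — state 1 in

Answer: ACCEPT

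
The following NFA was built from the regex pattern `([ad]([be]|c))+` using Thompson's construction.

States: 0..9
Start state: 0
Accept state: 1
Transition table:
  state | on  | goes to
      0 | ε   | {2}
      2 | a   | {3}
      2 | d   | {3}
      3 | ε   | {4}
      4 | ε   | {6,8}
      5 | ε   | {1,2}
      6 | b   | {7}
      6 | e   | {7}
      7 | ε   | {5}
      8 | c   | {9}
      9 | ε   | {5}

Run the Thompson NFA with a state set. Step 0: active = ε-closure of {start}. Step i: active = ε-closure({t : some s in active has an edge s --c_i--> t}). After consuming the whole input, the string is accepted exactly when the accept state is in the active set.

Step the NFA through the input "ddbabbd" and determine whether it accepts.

Answer: REJECT

Steps:
start: ε-closure({0}) = {0,2}
'd' @ 1: {3,4,6,8}
'd' @ 2: {}  — state set empty
rest 'babbd' ignored (set empty)
final: {}; accept 1 not in set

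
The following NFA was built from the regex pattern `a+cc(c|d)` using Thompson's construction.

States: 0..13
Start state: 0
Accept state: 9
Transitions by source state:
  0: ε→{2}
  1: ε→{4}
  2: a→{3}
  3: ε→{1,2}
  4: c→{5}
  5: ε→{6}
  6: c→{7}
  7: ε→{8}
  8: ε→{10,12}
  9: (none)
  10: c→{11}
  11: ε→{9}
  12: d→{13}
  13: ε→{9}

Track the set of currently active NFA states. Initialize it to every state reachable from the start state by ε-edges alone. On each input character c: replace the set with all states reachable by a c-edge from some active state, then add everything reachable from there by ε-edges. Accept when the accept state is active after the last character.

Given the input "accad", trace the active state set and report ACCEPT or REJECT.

S₀ = ε-closure({0}) = {0,2}
'a' @ 1: {1,2,3,4}
'c' @ 2: {5,6}
'c' @ 3: {7,8,10,12}
'a' @ 4: {}  — state set empty
rest 'd' ignored (set empty)
final: {}; accept 9 not in set

Answer: REJECT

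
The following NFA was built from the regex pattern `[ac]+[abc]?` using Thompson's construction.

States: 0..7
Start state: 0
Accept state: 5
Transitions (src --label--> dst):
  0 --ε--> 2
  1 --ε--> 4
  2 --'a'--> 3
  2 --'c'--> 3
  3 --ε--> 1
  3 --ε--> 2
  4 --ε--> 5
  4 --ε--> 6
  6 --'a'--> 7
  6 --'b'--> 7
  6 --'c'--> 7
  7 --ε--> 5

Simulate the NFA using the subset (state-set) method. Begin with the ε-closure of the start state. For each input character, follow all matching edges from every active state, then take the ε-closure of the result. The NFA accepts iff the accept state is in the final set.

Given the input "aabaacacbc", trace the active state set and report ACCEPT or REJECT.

S₀ = ε-closure({0}) = {0,2}
'a' @ 1: {1,2,3,4,5,6}  [accepting]
'a' @ 2: {1,2,3,4,5,6,7}  [accepting]
'b' @ 3: {5,7}  [accepting]
'a' @ 4: {}  — state set empty
rest 'acacbc' ignored (set empty)
end set {} — state 5 not in

Answer: REJECT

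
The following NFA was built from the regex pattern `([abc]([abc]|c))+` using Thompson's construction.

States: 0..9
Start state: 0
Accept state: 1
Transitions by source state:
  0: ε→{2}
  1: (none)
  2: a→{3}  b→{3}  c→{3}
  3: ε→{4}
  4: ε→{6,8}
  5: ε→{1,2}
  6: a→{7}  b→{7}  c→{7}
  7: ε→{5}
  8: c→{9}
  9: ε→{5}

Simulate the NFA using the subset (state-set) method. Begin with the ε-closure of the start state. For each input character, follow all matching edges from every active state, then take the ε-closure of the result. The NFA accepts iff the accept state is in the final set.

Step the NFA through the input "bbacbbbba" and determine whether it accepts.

Answer: REJECT

Derivation:
start: ε-closure({0}) = {0,2}
'b' @ 1: {3,4,6,8}
'b' @ 2: {1,2,5,7}  [accepting]
'a' @ 3: {3,4,6,8}
'c' @ 4: {1,2,5,7,9}  [accepting]
'b' @ 5: {3,4,6,8}
'b' @ 6: {1,2,5,7}  [accepting]
'b' @ 7: {3,4,6,8}
'b' @ 8: {1,2,5,7}  [accepting]
'a' @ 9: {3,4,6,8}
end set {3,4,6,8} — state 1 not in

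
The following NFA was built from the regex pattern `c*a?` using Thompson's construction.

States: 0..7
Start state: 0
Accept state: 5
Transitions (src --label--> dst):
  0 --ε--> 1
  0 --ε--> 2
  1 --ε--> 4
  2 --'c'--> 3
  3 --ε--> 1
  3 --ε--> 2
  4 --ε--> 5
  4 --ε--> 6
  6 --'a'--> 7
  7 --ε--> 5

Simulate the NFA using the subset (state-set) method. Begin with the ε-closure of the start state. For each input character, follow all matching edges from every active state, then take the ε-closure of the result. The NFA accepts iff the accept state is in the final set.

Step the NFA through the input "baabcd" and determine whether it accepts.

Answer: REJECT

Trace:
S₀ = ε-closure({0}) = {0,1,2,4,5,6}
'b' @ 1: {}  — dead — no transitions
rest 'aabcd' ignored (set empty)
final: {}; accept 5 not in set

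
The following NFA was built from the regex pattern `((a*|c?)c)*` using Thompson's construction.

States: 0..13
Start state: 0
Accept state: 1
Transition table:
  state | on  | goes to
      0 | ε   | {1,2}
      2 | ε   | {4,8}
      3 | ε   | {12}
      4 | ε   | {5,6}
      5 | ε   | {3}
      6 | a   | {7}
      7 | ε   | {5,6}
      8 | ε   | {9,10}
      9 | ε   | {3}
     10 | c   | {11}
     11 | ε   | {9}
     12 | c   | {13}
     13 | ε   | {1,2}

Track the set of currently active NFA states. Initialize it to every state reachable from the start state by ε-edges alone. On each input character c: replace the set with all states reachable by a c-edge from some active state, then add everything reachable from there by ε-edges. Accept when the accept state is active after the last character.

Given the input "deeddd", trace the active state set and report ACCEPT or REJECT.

initial (ε-close {0}): {0,1,2,3,4,5,6,8,9,10,12}
'd' @ 1: {}  — state set empty
rest 'eeddd' ignored (set empty)
after full input: {}  (accept=1 not in)

Answer: REJECT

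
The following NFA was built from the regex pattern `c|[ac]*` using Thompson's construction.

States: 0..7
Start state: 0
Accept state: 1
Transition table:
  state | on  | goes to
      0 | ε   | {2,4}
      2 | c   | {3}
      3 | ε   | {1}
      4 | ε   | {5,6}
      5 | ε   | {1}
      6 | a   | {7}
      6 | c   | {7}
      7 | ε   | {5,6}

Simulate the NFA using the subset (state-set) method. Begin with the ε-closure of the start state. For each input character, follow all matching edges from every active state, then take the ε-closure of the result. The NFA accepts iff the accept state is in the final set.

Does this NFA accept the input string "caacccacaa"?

initial (ε-close {0}): {0,1,2,4,5,6}
'c' @ 1: {1,3,5,6,7}  ✓accept
'a' @ 2: {1,5,6,7}  ✓accept
'a' @ 3: {1,5,6,7}  ✓accept
'c' @ 4: {1,5,6,7}  ✓accept
'c' @ 5: {1,5,6,7}  ✓accept
'c' @ 6: {1,5,6,7}  ✓accept
'a' @ 7: {1,5,6,7}  ✓accept
'c' @ 8: {1,5,6,7}  ✓accept
'a' @ 9: {1,5,6,7}  ✓accept
'a' @ 10: {1,5,6,7}  ✓accept
after full input: {1,5,6,7}  (accept=1 in)

Answer: ACCEPT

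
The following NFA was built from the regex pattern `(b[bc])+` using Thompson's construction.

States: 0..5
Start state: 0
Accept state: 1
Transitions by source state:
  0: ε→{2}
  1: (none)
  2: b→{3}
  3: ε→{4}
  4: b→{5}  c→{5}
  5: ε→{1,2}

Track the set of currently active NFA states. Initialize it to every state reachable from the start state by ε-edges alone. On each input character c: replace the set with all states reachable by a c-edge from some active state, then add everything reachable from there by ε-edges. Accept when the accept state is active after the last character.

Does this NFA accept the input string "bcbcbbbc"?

Answer: ACCEPT

Derivation:
S₀ = ε-closure({0}) = {0,2}
'b' @ 1: {3,4}
'c' @ 2: {1,2,5}  (accept∈set)
'b' @ 3: {3,4}
'c' @ 4: {1,2,5}  (accept∈set)
'b' @ 5: {3,4}
'b' @ 6: {1,2,5}  (accept∈set)
'b' @ 7: {3,4}
'c' @ 8: {1,2,5}  (accept∈set)
final: {1,2,5}; accept 1 in set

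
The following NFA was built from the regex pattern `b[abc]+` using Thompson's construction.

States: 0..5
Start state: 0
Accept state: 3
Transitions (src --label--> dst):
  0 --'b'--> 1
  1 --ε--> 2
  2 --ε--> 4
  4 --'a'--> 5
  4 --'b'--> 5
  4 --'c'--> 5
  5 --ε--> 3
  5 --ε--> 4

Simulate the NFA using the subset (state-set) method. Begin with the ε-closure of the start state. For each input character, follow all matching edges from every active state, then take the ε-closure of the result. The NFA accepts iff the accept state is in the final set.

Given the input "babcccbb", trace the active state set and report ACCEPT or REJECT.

Answer: ACCEPT

Steps:
start: ε-closure({0}) = {0}
'b' @ 1: {1,2,4}
'a' @ 2: {3,4,5}  [accepting]
'b' @ 3: {3,4,5}  [accepting]
'c' @ 4: {3,4,5}  [accepting]
'c' @ 5: {3,4,5}  [accepting]
'c' @ 6: {3,4,5}  [accepting]
'b' @ 7: {3,4,5}  [accepting]
'b' @ 8: {3,4,5}  [accepting]
after full input: {3,4,5}  (accept=3 in)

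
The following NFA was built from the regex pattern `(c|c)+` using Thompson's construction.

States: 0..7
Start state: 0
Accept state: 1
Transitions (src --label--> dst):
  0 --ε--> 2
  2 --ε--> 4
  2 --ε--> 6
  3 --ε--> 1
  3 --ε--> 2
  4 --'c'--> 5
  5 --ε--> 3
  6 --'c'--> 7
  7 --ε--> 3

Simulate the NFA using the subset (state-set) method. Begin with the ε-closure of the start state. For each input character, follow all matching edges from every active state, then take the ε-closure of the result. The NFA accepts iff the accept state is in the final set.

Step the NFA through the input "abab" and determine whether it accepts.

S₀ = ε-closure({0}) = {0,2,4,6}
'a' @ 1: {}  — no active states
rest 'bab' ignored (set empty)
final: {}; accept 1 not in set

Answer: REJECT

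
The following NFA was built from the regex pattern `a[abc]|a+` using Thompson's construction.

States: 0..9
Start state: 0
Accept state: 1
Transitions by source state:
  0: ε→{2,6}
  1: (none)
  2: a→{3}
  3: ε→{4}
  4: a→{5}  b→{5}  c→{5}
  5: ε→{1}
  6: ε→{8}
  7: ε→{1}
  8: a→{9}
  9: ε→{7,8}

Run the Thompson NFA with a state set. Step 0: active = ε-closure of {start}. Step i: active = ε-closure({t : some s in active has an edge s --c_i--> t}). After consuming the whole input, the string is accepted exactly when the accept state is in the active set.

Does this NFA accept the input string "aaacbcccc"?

initial (ε-close {0}): {0,2,6,8}
'a' @ 1: {1,3,4,7,8,9}  [accepting]
'a' @ 2: {1,5,7,8,9}  [accepting]
'a' @ 3: {1,7,8,9}  [accepting]
'c' @ 4: {}  — dead — no transitions
rest 'bcccc' ignored (set empty)
end set {} — state 1 not in

Answer: REJECT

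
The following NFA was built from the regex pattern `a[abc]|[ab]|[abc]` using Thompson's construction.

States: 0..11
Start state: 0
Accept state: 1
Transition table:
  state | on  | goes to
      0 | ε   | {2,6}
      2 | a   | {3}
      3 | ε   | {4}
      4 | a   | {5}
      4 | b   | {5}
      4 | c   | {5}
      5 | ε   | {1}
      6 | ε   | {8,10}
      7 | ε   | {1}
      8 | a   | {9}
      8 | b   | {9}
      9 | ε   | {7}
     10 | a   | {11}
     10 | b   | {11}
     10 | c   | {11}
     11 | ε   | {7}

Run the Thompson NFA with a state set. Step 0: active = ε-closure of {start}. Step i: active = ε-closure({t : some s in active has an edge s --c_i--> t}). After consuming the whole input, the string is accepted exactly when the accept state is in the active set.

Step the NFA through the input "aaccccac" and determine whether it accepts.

Answer: REJECT

Trace:
S₀ = ε-closure({0}) = {0,2,6,8,10}
'a' @ 1: {1,3,4,7,9,11}  ✓accept
'a' @ 2: {1,5}  ✓accept
'c' @ 3: {}  — state set empty
rest 'cccac' ignored (set empty)
end set {} — state 1 not in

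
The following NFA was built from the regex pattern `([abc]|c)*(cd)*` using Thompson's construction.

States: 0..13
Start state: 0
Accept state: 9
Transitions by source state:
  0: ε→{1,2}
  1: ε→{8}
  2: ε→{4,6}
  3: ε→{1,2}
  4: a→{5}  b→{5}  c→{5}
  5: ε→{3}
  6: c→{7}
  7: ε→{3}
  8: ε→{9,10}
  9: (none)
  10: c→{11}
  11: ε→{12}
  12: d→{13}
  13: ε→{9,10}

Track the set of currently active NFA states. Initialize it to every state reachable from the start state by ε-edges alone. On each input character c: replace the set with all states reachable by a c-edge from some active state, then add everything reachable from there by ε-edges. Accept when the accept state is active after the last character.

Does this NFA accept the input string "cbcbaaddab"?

start: ε-closure({0}) = {0,1,2,4,6,8,9,10}
'c' @ 1: {1,2,3,4,5,6,7,8,9,10,11,12}  (accept∈set)
'b' @ 2: {1,2,3,4,5,6,8,9,10}  (accept∈set)
'c' @ 3: {1,2,3,4,5,6,7,8,9,10,11,12}  (accept∈set)
'b' @ 4: {1,2,3,4,5,6,8,9,10}  (accept∈set)
'a' @ 5: {1,2,3,4,5,6,8,9,10}  (accept∈set)
'a' @ 6: {1,2,3,4,5,6,8,9,10}  (accept∈set)
'd' @ 7: {}  — no active states
rest 'dab' ignored (set empty)
end set {} — state 9 not in

Answer: REJECT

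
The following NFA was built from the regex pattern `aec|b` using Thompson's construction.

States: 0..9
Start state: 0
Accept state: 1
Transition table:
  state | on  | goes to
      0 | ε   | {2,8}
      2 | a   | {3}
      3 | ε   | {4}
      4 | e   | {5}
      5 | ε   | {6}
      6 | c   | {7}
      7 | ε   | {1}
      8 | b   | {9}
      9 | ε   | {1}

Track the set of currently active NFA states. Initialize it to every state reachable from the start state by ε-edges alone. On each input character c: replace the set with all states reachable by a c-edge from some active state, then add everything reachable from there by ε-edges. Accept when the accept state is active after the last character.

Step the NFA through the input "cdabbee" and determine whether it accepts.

Answer: REJECT

Steps:
initial (ε-close {0}): {0,2,8}
'c' @ 1: {}  — dead — no transitions
rest 'dabbee' ignored (set empty)
after full input: {}  (accept=1 not in)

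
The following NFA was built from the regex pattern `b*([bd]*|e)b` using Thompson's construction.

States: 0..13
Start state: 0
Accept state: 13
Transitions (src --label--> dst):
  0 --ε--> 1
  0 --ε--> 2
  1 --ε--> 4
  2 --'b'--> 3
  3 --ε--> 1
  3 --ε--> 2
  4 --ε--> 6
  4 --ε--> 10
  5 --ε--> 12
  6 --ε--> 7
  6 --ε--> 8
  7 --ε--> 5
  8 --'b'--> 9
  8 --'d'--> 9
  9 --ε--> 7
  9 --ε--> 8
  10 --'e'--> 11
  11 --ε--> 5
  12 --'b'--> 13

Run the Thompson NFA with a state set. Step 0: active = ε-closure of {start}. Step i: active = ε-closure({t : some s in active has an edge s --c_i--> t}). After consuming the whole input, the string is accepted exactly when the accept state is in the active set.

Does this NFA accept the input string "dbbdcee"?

Answer: REJECT

Steps:
initial (ε-close {0}): {0,1,2,4,5,6,7,8,10,12}
'd' @ 1: {5,7,8,9,12}
'b' @ 2: {5,7,8,9,12,13}  ✓accept
'b' @ 3: {5,7,8,9,12,13}  ✓accept
'd' @ 4: {5,7,8,9,12}
'c' @ 5: {}  — state set empty
rest 'ee' ignored (set empty)
final: {}; accept 13 not in set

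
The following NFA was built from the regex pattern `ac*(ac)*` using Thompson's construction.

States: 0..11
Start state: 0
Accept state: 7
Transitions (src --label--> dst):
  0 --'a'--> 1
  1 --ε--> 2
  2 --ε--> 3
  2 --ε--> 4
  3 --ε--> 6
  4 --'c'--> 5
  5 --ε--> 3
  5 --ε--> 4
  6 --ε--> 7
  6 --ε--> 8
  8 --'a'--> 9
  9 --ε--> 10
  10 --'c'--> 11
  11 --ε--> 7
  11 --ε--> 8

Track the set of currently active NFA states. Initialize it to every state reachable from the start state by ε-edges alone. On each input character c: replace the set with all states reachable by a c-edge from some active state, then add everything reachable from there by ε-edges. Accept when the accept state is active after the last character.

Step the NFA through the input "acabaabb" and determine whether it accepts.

Answer: REJECT

Steps:
start: ε-closure({0}) = {0}
'a' @ 1: {1,2,3,4,6,7,8}  [accepting]
'c' @ 2: {3,4,5,6,7,8}  [accepting]
'a' @ 3: {9,10}
'b' @ 4: {}  — state set empty
rest 'aabb' ignored (set empty)
end set {} — state 7 not in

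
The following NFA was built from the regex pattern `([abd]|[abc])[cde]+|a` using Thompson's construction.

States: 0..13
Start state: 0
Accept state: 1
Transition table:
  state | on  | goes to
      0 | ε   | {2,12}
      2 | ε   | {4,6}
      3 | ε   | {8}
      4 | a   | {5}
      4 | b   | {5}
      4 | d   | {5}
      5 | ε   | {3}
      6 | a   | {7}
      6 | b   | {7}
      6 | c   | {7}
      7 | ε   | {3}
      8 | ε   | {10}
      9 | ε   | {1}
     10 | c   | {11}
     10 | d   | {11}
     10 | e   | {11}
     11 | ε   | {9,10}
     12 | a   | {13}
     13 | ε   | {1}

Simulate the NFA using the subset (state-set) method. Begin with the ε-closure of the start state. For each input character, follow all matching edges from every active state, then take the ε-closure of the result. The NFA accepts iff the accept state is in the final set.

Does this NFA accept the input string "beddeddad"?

initial (ε-close {0}): {0,2,4,6,12}
'b' @ 1: {3,5,7,8,10}
'e' @ 2: {1,9,10,11}  ✓accept
'd' @ 3: {1,9,10,11}  ✓accept
'd' @ 4: {1,9,10,11}  ✓accept
'e' @ 5: {1,9,10,11}  ✓accept
'd' @ 6: {1,9,10,11}  ✓accept
'd' @ 7: {1,9,10,11}  ✓accept
'a' @ 8: {}  — dead — no transitions
rest 'd' ignored (set empty)
end set {} — state 1 not in

Answer: REJECT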